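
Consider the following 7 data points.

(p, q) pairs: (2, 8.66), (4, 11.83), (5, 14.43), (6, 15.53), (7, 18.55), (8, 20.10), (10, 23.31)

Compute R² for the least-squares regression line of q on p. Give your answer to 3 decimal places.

0.993

n = 7, Σx = 42, Σy = 112.41, Σxy = 753.72, Σx² = 294, Σy² = 1955.8189
Sxx = Σx² − (Σx)²/n = 294 − 252 = 42
Sxy = Σxy − (Σx)(Σy)/n = 753.72 − 674.46 = 79.26
Syy = Σy² − (Σy)²/n = 1955.8189 − 1805.144014 = 150.674886
R² = Sxy²/(Sxx·Syy) = (79.26)²/(42·150.674886) = 0.992700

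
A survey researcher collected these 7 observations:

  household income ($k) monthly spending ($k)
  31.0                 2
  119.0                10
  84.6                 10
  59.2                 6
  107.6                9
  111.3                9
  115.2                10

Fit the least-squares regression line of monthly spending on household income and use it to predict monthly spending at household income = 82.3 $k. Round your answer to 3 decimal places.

7.390

n = 7, Σx = 627.9, Σy = 56, Σxy = 5575.3, Σx² = 63020.29
Sxx = Σx² − (Σx)²/n = 63020.29 − 56322.63 = 6697.66
Sxy = Σxy − (Σx)(Σy)/n = 5575.3 − 5023.2 = 552.1
b = Sxy/Sxx = 552.1/6697.66 = 0.082432
a = ȳ − b·x̄ = 8 − 0.082432·89.7 = 0.605870
ŷ(82.3) = a + b·82.3 = 0.605870 + 0.082432·82.3 = 7.390005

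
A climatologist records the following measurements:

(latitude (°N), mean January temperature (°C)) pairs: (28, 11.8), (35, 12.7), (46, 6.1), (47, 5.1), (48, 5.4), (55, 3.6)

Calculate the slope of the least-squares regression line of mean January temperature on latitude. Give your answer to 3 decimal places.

n = 6, Σx = 259, Σy = 44.7, Σxy = 1752.4, Σx² = 11663
Sxx = Σx² − (Σx)²/n = 11663 − 11180.166667 = 482.833333
Sxy = Σxy − (Σx)(Σy)/n = 1752.4 − 1929.55 = -177.15
b = Sxy/Sxx = -177.15/482.833333 = -0.366897

-0.367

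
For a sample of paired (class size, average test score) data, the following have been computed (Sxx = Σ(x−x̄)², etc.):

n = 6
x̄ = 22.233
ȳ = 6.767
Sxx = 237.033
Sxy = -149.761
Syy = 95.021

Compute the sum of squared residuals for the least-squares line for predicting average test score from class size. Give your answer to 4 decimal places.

0.3998

b = Sxy/Sxx = -149.761/237.033 = -0.631815
SSE = Syy − b·Sxy = 95.021 − (-0.631815)·(-149.761) = 0.399757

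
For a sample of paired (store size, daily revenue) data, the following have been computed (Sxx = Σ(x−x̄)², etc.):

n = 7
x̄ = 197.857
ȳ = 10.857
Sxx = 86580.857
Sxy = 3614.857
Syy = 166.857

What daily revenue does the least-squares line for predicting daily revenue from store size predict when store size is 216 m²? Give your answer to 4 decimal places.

11.6145

b = Sxy/Sxx = 3614.857/86580.857 = 0.041751
a = ȳ − b·x̄ = 10.857 − 0.041751·197.857 = 2.596228
ŷ(216) = a + b·216 = 2.596228 + 0.041751·216 = 11.614493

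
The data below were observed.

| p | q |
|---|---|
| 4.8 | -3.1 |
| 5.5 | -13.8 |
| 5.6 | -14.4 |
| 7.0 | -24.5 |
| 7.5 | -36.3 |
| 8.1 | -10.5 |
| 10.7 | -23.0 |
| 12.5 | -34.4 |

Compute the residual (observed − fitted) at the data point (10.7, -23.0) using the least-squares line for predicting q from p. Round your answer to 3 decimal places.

n = 8, Σx = 61.7, Σy = -160, Σxy = -1376.32, Σx² = 526.25
Sxx = Σx² − (Σx)²/n = 526.25 − 475.86125 = 50.38875
Sxy = Σxy − (Σx)(Σy)/n = -1376.32 − (-1234) = -142.32
b = Sxy/Sxx = -142.32/50.38875 = -2.824440
a = ȳ − b·x̄ = -20 − (-2.824440)·7.7125 = 1.783493
ŷ(10.7) = 1.783493 + (-2.824440)·10.7 = -28.438014
residual = y − ŷ = -23.0 − (-28.438014) = 5.438014

5.438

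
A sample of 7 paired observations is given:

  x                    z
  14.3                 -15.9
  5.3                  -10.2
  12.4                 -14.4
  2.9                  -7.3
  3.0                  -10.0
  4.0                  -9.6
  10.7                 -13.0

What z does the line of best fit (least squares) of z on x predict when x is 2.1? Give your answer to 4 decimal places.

n = 7, Σx = 52.6, Σy = -80.4, Σxy = -688.66, Σx² = 534.24
Sxx = Σx² − (Σx)²/n = 534.24 − 395.251429 = 138.988571
Sxy = Σxy − (Σx)(Σy)/n = -688.66 − (-604.148571) = -84.511429
b = Sxy/Sxx = -84.511429/138.988571 = -0.608046
a = ȳ − b·x̄ = -11.485714 − (-0.608046)·7.514286 = -6.916684
ŷ(2.1) = a + b·2.1 = -6.916684 + (-0.608046)·2.1 = -8.193580

-8.1936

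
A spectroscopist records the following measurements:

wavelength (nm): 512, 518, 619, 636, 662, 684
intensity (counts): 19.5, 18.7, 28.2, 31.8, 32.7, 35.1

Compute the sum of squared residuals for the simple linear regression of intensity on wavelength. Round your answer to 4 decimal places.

3.1348

n = 6, Σx = 3631, Σy = 166, Σxy = 103007, Σx² = 2224225, Σy² = 4837.72
Sxx = Σx² − (Σx)²/n = 2224225 − 2197360.166667 = 26864.833333
Sxy = Σxy − (Σx)(Σy)/n = 103007 − 100457.666667 = 2549.333333
Syy = Σy² − (Σy)²/n = 4837.72 − 4592.666667 = 245.053333
b = Sxy/Sxx = 2549.333333/26864.833333 = 0.094895
SSE = Syy − b·Sxy = 245.053333 − 0.094895·2549.333333 = 3.134824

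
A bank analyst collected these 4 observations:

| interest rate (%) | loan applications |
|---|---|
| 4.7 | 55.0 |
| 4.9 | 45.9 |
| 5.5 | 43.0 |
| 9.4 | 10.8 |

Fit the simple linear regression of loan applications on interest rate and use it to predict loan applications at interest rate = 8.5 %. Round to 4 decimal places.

n = 4, Σx = 24.5, Σy = 154.7, Σxy = 821.43, Σx² = 164.71
Sxx = Σx² − (Σx)²/n = 164.71 − 150.0625 = 14.6475
Sxy = Σxy − (Σx)(Σy)/n = 821.43 − 947.5375 = -126.1075
b = Sxy/Sxx = -126.1075/14.6475 = -8.609490
a = ȳ − b·x̄ = 38.675 − (-8.609490)·6.125 = 91.408124
ŷ(8.5) = a + b·8.5 = 91.408124 + (-8.609490)·8.5 = 18.227462

18.2275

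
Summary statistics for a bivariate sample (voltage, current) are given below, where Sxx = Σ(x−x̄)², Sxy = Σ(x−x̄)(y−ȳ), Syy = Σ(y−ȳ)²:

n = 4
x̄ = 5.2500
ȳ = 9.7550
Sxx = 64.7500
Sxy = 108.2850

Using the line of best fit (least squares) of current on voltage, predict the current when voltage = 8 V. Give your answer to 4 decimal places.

14.3540

b = Sxy/Sxx = 108.285/64.75 = 1.672355
a = ȳ − b·x̄ = 9.755 − 1.672355·5.25 = 0.975135
ŷ(8) = a + b·8 = 0.975135 + 1.672355·8 = 14.353977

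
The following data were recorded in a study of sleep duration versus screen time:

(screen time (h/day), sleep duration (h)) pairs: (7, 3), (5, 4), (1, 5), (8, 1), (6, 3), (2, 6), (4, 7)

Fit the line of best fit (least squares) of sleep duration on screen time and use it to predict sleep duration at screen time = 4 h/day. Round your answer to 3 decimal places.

4.591

n = 7, Σx = 33, Σy = 29, Σxy = 112, Σx² = 195
Sxx = Σx² − (Σx)²/n = 195 − 155.571429 = 39.428571
Sxy = Σxy − (Σx)(Σy)/n = 112 − 136.714286 = -24.714286
b = Sxy/Sxx = -24.714286/39.428571 = -0.626812
a = ȳ − b·x̄ = 4.142857 − (-0.626812)·4.714286 = 7.097826
ŷ(4) = a + b·4 = 7.097826 + (-0.626812)·4 = 4.590580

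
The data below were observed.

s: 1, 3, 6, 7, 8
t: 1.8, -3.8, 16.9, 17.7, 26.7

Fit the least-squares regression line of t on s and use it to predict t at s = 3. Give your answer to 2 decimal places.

n = 5, Σx = 25, Σy = 59.3, Σxy = 429.3, Σx² = 159
Sxx = Σx² − (Σx)²/n = 159 − 125 = 34
Sxy = Σxy − (Σx)(Σy)/n = 429.3 − 296.5 = 132.8
b = Sxy/Sxx = 132.8/34 = 3.905882
a = ȳ − b·x̄ = 11.86 − 3.905882·5 = -7.669412
ŷ(3) = a + b·3 = -7.669412 + 3.905882·3 = 4.048235

4.05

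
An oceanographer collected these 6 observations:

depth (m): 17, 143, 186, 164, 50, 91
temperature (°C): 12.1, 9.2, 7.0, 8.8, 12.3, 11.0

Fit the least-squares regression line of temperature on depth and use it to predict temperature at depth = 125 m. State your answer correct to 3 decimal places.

n = 6, Σx = 651, Σy = 60.4, Σxy = 5882.5, Σx² = 93011
Sxx = Σx² − (Σx)²/n = 93011 − 70633.5 = 22377.5
Sxy = Σxy − (Σx)(Σy)/n = 5882.5 − 6553.4 = -670.9
b = Sxy/Sxx = -670.9/22377.5 = -0.029981
a = ȳ − b·x̄ = 10.066667 − (-0.029981)·108.5 = 13.319606
ŷ(125) = a + b·125 = 13.319606 + (-0.029981)·125 = 9.571980

9.572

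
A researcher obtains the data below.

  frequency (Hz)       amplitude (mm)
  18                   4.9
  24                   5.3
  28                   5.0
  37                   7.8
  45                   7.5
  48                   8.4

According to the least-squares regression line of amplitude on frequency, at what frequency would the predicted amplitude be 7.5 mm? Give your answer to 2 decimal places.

n = 6, Σx = 200, Σy = 38.9, Σxy = 1384.7, Σx² = 7382
Sxx = Σx² − (Σx)²/n = 7382 − 6666.666667 = 715.333333
Sxy = Σxy − (Σx)(Σy)/n = 1384.7 − 1296.666667 = 88.033333
b = Sxy/Sxx = 88.033333/715.333333 = 0.123066
a = ȳ − b·x̄ = 6.483333 − 0.123066·33.333333 = 2.381128
Set a + b·x = 7.5: x = (7.5 − 2.381128) / 0.123066 = 41.594472

41.59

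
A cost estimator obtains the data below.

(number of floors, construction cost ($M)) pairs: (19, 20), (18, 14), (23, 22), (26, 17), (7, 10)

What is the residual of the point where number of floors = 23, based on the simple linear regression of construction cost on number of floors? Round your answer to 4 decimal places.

n = 5, Σx = 93, Σy = 83, Σxy = 1650, Σx² = 1939
Sxx = Σx² − (Σx)²/n = 1939 − 1729.8 = 209.2
Sxy = Σxy − (Σx)(Σy)/n = 1650 − 1543.8 = 106.2
b = Sxy/Sxx = 106.2/209.2 = 0.507648
a = ȳ − b·x̄ = 16.6 − 0.507648·18.6 = 7.157744
ŷ(23) = 7.157744 + 0.507648·23 = 18.833652
residual = y − ŷ = 22 − 18.833652 = 3.166348

3.1663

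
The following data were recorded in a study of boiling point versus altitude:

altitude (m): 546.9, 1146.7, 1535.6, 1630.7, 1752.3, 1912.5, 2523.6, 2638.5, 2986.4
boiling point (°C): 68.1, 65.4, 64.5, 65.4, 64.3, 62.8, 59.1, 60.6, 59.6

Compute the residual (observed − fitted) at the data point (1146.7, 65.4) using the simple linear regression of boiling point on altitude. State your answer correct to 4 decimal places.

-0.5824

n = 9, Σx = 16673.2, Σy = 569.8, Σxy = 1037737.24, Σx² = 35608306.06
Sxx = Σx² − (Σx)²/n = 35608306.06 − 30888399.804444 = 4719906.255556
Sxy = Σxy − (Σx)(Σy)/n = 1037737.24 − 1055598.817778 = -17861.577778
b = Sxy/Sxx = -17861.577778/4719906.255556 = -0.003784
a = ȳ − b·x̄ = 63.311111 − (-0.003784)·1852.577778 = 70.321836
ŷ(1146.7) = 70.321836 + (-0.003784)·1146.7 = 65.982370
residual = y − ŷ = 65.4 − 65.982370 = -0.582370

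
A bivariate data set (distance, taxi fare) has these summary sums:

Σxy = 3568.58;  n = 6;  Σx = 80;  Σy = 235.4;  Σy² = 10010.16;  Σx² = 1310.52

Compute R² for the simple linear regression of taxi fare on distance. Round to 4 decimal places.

0.9784

Sxx = Σx² − (Σx)²/n = 1310.52 − 1066.666667 = 243.853333
Sxy = Σxy − (Σx)(Σy)/n = 3568.58 − 3138.666667 = 429.913333
Syy = Σy² − (Σy)²/n = 10010.16 − 9235.526667 = 774.633333
R² = Sxy²/(Sxx·Syy) = (429.913333)²/(243.853333·774.633333) = 0.978446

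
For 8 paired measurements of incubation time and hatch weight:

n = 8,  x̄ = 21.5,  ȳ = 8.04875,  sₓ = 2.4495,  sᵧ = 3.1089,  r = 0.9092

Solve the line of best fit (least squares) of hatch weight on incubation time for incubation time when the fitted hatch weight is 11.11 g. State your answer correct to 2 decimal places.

b = r · sᵧ/sₓ = 0.9092 · 3.1089/2.4495 = 1.153955
a = ȳ − b·x̄ = 8.04875 − 1.153955·21.5 = -16.761275
Set a + b·x = 11.11: x = (11.11 − (-16.761275)) / 1.153955 = 24.152834

24.15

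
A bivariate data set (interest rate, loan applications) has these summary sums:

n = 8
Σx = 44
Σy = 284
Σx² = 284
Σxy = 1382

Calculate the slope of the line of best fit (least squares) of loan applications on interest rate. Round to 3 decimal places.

-4.286

Sxx = Σx² − (Σx)²/n = 284 − 242 = 42
Sxy = Σxy − (Σx)(Σy)/n = 1382 − 1562 = -180
b = Sxy/Sxx = -180/42 = -4.285714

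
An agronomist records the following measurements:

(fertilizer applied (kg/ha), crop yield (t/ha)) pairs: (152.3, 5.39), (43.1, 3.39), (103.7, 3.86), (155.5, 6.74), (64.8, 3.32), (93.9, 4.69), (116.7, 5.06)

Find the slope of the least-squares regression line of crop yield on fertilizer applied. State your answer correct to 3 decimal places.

0.026

n = 7, Σx = 730, Σy = 32.45, Σxy = 3661.387, Σx² = 86621.98
Sxx = Σx² − (Σx)²/n = 86621.98 − 76128.571429 = 10493.408571
Sxy = Σxy − (Σx)(Σy)/n = 3661.387 − 3384.071429 = 277.315571
b = Sxy/Sxx = 277.315571/10493.408571 = 0.026428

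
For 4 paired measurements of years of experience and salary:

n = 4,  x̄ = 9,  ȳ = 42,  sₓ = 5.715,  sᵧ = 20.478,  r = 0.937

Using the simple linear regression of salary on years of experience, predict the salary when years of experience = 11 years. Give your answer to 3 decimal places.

48.715

b = r · sᵧ/sₓ = 0.937 · 20.478/5.715 = 3.357460
a = ȳ − b·x̄ = 42 − 3.357460·9 = 11.782857
ŷ(11) = a + b·11 = 11.782857 + 3.357460·11 = 48.714921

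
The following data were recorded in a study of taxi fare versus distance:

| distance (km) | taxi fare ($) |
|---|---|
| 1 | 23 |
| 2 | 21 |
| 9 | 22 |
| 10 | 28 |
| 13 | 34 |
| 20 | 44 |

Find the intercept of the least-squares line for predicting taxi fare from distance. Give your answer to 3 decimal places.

18.130

n = 6, Σx = 55, Σy = 172, Σxy = 1865, Σx² = 755
Sxx = Σx² − (Σx)²/n = 755 − 504.166667 = 250.833333
Sxy = Σxy − (Σx)(Σy)/n = 1865 − 1576.666667 = 288.333333
b = Sxy/Sxx = 288.333333/250.833333 = 1.149502
a = ȳ − b·x̄ = 28.666667 − 1.149502·9.166667 = 18.129568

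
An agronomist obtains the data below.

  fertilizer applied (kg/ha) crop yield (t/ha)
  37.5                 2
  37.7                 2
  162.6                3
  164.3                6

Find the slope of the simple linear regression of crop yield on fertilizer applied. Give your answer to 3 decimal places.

0.020

n = 4, Σx = 402.1, Σy = 13, Σxy = 1624, Σx² = 56260.79
Sxx = Σx² − (Σx)²/n = 56260.79 − 40421.1025 = 15839.6875
Sxy = Σxy − (Σx)(Σy)/n = 1624 − 1306.825 = 317.175
b = Sxy/Sxx = 317.175/15839.6875 = 0.020024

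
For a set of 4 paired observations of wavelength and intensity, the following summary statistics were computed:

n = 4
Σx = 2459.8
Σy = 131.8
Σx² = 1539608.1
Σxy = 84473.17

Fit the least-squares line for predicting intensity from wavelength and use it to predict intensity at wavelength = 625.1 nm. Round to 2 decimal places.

Sxx = Σx² − (Σx)²/n = 1539608.1 − 1512654.01 = 26954.09
Sxy = Σxy − (Σx)(Σy)/n = 84473.17 − 81050.41 = 3422.76
b = Sxy/Sxx = 3422.76/26954.09 = 0.126985
a = ȳ − b·x̄ = 32.95 − 0.126985·614.95 = -45.139309
ŷ(625.1) = a + b·625.1 = -45.139309 + 0.126985·625.1 = 34.238896

34.24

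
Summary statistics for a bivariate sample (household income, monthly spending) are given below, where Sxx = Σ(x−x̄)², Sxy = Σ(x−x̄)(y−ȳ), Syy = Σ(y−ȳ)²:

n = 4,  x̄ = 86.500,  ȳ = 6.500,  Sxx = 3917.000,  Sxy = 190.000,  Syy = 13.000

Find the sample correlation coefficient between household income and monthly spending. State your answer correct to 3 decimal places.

r = Sxy/√(Sxx·Syy) = 190/√(50921) = 190/225.656819 = 0.841987

0.842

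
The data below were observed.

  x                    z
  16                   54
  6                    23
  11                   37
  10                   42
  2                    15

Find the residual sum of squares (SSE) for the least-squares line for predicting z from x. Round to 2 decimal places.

40.51

n = 5, Σx = 45, Σy = 171, Σxy = 1859, Σx² = 517, Σy² = 6803
Sxx = Σx² − (Σx)²/n = 517 − 405 = 112
Sxy = Σxy − (Σx)(Σy)/n = 1859 − 1539 = 320
Syy = Σy² − (Σy)²/n = 6803 − 5848.2 = 954.8
b = Sxy/Sxx = 320/112 = 2.857143
SSE = Syy − b·Sxy = 954.8 − 2.857143·320 = 40.514286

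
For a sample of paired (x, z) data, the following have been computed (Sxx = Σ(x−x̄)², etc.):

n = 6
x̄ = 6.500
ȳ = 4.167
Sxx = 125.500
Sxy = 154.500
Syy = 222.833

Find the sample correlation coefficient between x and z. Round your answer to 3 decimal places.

0.924

r = Sxy/√(Sxx·Syy) = 154.5/√(27965.5415) = 154.5/167.229009 = 0.923883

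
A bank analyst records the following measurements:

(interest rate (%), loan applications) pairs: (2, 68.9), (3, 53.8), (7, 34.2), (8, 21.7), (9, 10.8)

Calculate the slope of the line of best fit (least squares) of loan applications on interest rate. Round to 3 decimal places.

n = 5, Σx = 29, Σy = 189.4, Σxy = 809.4, Σx² = 207
Sxx = Σx² − (Σx)²/n = 207 − 168.2 = 38.8
Sxy = Σxy − (Σx)(Σy)/n = 809.4 − 1098.52 = -289.12
b = Sxy/Sxx = -289.12/38.8 = -7.451546

-7.452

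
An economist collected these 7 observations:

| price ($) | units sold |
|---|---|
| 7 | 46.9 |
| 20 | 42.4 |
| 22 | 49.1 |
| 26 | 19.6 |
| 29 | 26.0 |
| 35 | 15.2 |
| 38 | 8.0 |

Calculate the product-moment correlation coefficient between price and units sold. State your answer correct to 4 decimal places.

n = 7, Σx = 177, Σy = 207.2, Σxy = 4356.1, Σx² = 5119, Σy² = 7763.38
Sxx = Σx² − (Σx)²/n = 5119 − 4475.571429 = 643.428571
Sxy = Σxy − (Σx)(Σy)/n = 4356.1 − 5239.2 = -883.1
Syy = Σy² − (Σy)²/n = 7763.38 − 6133.12 = 1630.26
r = Sxy/√(Sxx·Syy) = -883.1/√(1048955.862857) = -883.1/1024.185463 = -0.862246

-0.8622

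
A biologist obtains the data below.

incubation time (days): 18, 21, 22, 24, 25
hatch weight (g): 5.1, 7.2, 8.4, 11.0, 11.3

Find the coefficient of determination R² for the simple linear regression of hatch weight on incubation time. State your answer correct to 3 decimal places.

n = 5, Σx = 110, Σy = 43, Σxy = 974.3, Σx² = 2450, Σy² = 397.1
Sxx = Σx² − (Σx)²/n = 2450 − 2420 = 30
Sxy = Σxy − (Σx)(Σy)/n = 974.3 − 946 = 28.3
Syy = Σy² − (Σy)²/n = 397.1 − 369.8 = 27.3
R² = Sxy²/(Sxx·Syy) = (28.3)²/(30·27.3) = 0.977888

0.978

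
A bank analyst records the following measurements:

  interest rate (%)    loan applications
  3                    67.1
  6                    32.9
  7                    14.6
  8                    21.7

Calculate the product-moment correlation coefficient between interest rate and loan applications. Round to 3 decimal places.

-0.950

n = 4, Σx = 24, Σy = 136.3, Σxy = 674.5, Σx² = 158, Σy² = 6268.87
Sxx = Σx² − (Σx)²/n = 158 − 144 = 14
Sxy = Σxy − (Σx)(Σy)/n = 674.5 − 817.8 = -143.3
Syy = Σy² − (Σy)²/n = 6268.87 − 4644.4225 = 1624.4475
r = Sxy/√(Sxx·Syy) = -143.3/√(22742.265) = -143.3/150.805388 = -0.950231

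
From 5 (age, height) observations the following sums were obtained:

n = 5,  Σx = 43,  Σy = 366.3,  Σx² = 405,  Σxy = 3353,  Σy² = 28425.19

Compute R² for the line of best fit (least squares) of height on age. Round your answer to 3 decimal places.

0.735

Sxx = Σx² − (Σx)²/n = 405 − 369.8 = 35.2
Sxy = Σxy − (Σx)(Σy)/n = 3353 − 3150.18 = 202.82
Syy = Σy² − (Σy)²/n = 28425.19 − 26835.138 = 1590.052
R² = Sxy²/(Sxx·Syy) = (202.82)²/(35.2·1590.052) = 0.734967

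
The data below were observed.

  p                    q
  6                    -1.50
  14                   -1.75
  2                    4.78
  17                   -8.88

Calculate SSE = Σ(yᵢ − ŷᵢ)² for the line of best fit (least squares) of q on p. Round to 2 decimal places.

19.88

n = 4, Σx = 39, Σy = -7.35, Σxy = -174.9, Σx² = 525, Σy² = 107.0153
Sxx = Σx² − (Σx)²/n = 525 − 380.25 = 144.75
Sxy = Σxy − (Σx)(Σy)/n = -174.9 − (-71.6625) = -103.2375
Syy = Σy² − (Σy)²/n = 107.0153 − 13.505625 = 93.509675
b = Sxy/Sxx = -103.2375/144.75 = -0.713212
SSE = Syy − b·Sxy = 93.509675 − (-0.713212)·(-103.2375) = 19.879406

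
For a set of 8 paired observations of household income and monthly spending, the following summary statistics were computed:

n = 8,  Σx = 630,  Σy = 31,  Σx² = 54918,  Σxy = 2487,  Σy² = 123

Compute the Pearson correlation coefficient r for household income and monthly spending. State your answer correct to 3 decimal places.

0.370

Sxx = Σx² − (Σx)²/n = 54918 − 49612.5 = 5305.5
Sxy = Σxy − (Σx)(Σy)/n = 2487 − 2441.25 = 45.75
Syy = Σy² − (Σy)²/n = 123 − 120.125 = 2.875
r = Sxy/√(Sxx·Syy) = 45.75/√(15253.3125) = 45.75/123.504302 = 0.370432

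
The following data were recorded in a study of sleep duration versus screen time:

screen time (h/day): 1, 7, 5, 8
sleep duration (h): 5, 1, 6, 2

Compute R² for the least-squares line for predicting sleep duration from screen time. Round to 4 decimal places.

n = 4, Σx = 21, Σy = 14, Σxy = 58, Σx² = 139, Σy² = 66
Sxx = Σx² − (Σx)²/n = 139 − 110.25 = 28.75
Sxy = Σxy − (Σx)(Σy)/n = 58 − 73.5 = -15.5
Syy = Σy² − (Σy)²/n = 66 − 49 = 17
R² = Sxy²/(Sxx·Syy) = (-15.5)²/(28.75·17) = 0.491560

0.4916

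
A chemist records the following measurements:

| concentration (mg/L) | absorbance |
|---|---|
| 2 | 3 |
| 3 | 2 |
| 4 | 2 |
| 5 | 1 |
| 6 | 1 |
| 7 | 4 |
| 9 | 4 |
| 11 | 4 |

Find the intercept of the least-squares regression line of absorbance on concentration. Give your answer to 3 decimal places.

1.210

n = 8, Σx = 47, Σy = 21, Σxy = 139, Σx² = 341
Sxx = Σx² − (Σx)²/n = 341 − 276.125 = 64.875
Sxy = Σxy − (Σx)(Σy)/n = 139 − 123.375 = 15.625
b = Sxy/Sxx = 15.625/64.875 = 0.240848
a = ȳ − b·x̄ = 2.625 − 0.240848·5.875 = 1.210019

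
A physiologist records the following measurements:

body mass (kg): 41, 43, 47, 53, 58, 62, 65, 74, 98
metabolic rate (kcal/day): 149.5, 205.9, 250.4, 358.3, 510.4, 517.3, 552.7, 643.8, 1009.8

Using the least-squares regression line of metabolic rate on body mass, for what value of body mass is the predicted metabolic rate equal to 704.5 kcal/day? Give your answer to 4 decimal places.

76.2007

n = 9, Σx = 541, Σy = 4198.1, Σxy = 289944.8, Σx² = 35061
Sxx = Σx² − (Σx)²/n = 35061 − 32520.111111 = 2540.888889
Sxy = Σxy − (Σx)(Σy)/n = 289944.8 − 252352.455556 = 37592.344444
b = Sxy/Sxx = 37592.344444/2540.888889 = 14.794958
a = ȳ − b·x̄ = 466.455556 − 14.794958·60.111111 = -422.885810
Set a + b·x = 704.5: x = (704.5 − (-422.885810)) / 14.794958 = 76.200676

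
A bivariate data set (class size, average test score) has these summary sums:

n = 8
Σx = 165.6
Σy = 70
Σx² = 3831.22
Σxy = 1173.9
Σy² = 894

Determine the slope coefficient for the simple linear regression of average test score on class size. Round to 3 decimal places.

-0.682

Sxx = Σx² − (Σx)²/n = 3831.22 − 3427.92 = 403.3
Sxy = Σxy − (Σx)(Σy)/n = 1173.9 − 1449 = -275.1
b = Sxy/Sxx = -275.1/403.3 = -0.682122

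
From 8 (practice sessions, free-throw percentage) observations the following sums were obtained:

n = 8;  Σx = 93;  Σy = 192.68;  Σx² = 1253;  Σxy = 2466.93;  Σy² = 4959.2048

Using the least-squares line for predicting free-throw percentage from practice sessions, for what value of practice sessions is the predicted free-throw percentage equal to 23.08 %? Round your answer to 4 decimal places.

Sxx = Σx² − (Σx)²/n = 1253 − 1081.125 = 171.875
Sxy = Σxy − (Σx)(Σy)/n = 2466.93 − 2239.905 = 227.025
b = Sxy/Sxx = 227.025/171.875 = 1.320873
a = ȳ − b·x̄ = 24.085 − 1.320873·11.625 = 8.729855
Set a + b·x = 23.08: x = (23.08 − 8.729855) / 1.320873 = 10.864139

10.8641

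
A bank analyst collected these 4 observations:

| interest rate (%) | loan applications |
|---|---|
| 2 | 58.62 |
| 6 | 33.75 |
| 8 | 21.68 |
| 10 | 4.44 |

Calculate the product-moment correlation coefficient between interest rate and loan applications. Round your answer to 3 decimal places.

n = 4, Σx = 26, Σy = 118.49, Σxy = 537.58, Σx² = 204, Σy² = 5065.1029
Sxx = Σx² − (Σx)²/n = 204 − 169 = 35
Sxy = Σxy − (Σx)(Σy)/n = 537.58 − 770.185 = -232.605
Syy = Σy² − (Σy)²/n = 5065.1029 − 3509.970025 = 1555.132875
r = Sxy/√(Sxx·Syy) = -232.605/√(54429.650625) = -232.605/233.301630 = -0.997014

-0.997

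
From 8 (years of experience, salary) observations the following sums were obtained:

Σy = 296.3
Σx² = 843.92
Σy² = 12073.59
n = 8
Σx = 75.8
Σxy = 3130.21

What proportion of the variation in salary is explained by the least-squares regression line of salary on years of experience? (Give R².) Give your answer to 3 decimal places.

0.754

Sxx = Σx² − (Σx)²/n = 843.92 − 718.205 = 125.715
Sxy = Σxy − (Σx)(Σy)/n = 3130.21 − 2807.4425 = 322.7675
Syy = Σy² − (Σy)²/n = 12073.59 − 10974.21125 = 1099.37875
R² = Sxy²/(Sxx·Syy) = (322.7675)²/(125.715·1099.37875) = 0.753781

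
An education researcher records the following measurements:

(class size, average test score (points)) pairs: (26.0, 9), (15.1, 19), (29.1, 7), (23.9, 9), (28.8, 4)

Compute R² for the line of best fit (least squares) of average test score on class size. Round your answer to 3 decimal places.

0.940

n = 5, Σx = 122.9, Σy = 48, Σxy = 1054.9, Σx² = 3151.47, Σy² = 588
Sxx = Σx² − (Σx)²/n = 3151.47 − 3020.882 = 130.588
Sxy = Σxy − (Σx)(Σy)/n = 1054.9 − 1179.84 = -124.94
Syy = Σy² − (Σy)²/n = 588 − 460.8 = 127.2
R² = Sxy²/(Sxx·Syy) = (-124.94)²/(130.588·127.2) = 0.939751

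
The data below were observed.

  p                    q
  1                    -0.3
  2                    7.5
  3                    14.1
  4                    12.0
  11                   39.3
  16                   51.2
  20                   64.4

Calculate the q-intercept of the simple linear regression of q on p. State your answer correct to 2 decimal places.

n = 7, Σx = 57, Σy = 188.2, Σxy = 2644.5, Σx² = 807
Sxx = Σx² − (Σx)²/n = 807 − 464.142857 = 342.857143
Sxy = Σxy − (Σx)(Σy)/n = 2644.5 − 1532.485714 = 1112.014286
b = Sxy/Sxx = 1112.014286/342.857143 = 3.243375
a = ȳ − b·x̄ = 26.885714 − 3.243375·8.142857 = 0.475375

0.48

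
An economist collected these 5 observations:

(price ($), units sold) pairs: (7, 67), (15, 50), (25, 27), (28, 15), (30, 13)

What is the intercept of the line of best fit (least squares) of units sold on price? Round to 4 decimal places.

n = 5, Σx = 105, Σy = 172, Σxy = 2704, Σx² = 2583
Sxx = Σx² − (Σx)²/n = 2583 − 2205 = 378
Sxy = Σxy − (Σx)(Σy)/n = 2704 − 3612 = -908
b = Sxy/Sxx = -908/378 = -2.402116
a = ȳ − b·x̄ = 34.4 − (-2.402116)·21 = 84.844444

84.8444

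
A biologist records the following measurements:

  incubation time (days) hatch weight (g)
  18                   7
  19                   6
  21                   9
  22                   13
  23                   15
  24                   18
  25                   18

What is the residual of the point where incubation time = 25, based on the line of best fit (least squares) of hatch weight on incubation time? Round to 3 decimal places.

n = 7, Σx = 152, Σy = 86, Σxy = 1942, Σx² = 3340
Sxx = Σx² − (Σx)²/n = 3340 − 3300.571429 = 39.428571
Sxy = Σxy − (Σx)(Σy)/n = 1942 − 1867.428571 = 74.571429
b = Sxy/Sxx = 74.571429/39.428571 = 1.891304
a = ȳ − b·x̄ = 12.285714 − 1.891304·21.714286 = -28.782609
ŷ(25) = -28.782609 + 1.891304·25 = 18.5
residual = y − ŷ = 18 − 18.5 = -0.5

-0.500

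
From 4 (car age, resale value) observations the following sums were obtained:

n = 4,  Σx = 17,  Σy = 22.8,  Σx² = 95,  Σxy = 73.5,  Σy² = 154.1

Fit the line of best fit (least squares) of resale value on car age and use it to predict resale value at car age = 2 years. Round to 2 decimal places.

Sxx = Σx² − (Σx)²/n = 95 − 72.25 = 22.75
Sxy = Σxy − (Σx)(Σy)/n = 73.5 − 96.9 = -23.4
b = Sxy/Sxx = -23.4/22.75 = -1.028571
a = ȳ − b·x̄ = 5.7 − (-1.028571)·4.25 = 10.071429
ŷ(2) = a + b·2 = 10.071429 + (-1.028571)·2 = 8.014286

8.01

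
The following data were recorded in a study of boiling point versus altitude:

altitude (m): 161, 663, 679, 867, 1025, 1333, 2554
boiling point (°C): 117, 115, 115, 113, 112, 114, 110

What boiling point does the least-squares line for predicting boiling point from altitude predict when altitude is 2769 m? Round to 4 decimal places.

n = 7, Σx = 7282, Σy = 796, Σxy = 818840, Σx² = 11028650
Sxx = Σx² − (Σx)²/n = 11028650 − 7575360.571429 = 3453289.428571
Sxy = Σxy − (Σx)(Σy)/n = 818840 − 828067.428571 = -9227.428571
b = Sxy/Sxx = -9227.428571/3453289.428571 = -0.002672
a = ȳ − b·x̄ = 113.714286 − (-0.002672)·1040.285714 = 116.494001
ŷ(2769) = a + b·2769 = 116.494001 + (-0.002672)·2769 = 109.095041

109.0950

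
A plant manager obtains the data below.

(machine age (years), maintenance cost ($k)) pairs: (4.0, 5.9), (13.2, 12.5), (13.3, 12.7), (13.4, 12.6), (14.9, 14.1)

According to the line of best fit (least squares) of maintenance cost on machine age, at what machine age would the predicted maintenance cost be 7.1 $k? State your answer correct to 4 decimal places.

n = 5, Σx = 58.8, Σy = 57.8, Σxy = 736.44, Σx² = 768.7
Sxx = Σx² − (Σx)²/n = 768.7 − 691.488 = 77.212
Sxy = Σxy − (Σx)(Σy)/n = 736.44 − 679.728 = 56.712
b = Sxy/Sxx = 56.712/77.212 = 0.734497
a = ȳ − b·x̄ = 11.56 − 0.734497·11.76 = 2.922313
Set a + b·x = 7.1: x = (7.1 − 2.922313) / 0.734497 = 5.687819

5.6878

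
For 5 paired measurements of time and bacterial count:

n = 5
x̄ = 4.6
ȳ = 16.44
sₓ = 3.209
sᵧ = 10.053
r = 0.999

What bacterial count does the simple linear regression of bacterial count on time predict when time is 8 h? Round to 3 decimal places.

b = r · sᵧ/sₓ = 0.999 · 10.053/3.209 = 3.129619
a = ȳ − b·x̄ = 16.44 − 3.129619·4.6 = 2.043753
ŷ(8) = a + b·8 = 2.043753 + 3.129619·8 = 27.080704

27.081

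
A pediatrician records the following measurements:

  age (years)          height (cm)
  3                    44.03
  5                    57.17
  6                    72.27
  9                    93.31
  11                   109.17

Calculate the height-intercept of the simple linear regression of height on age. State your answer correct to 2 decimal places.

n = 5, Σx = 34, Σy = 375.95, Σxy = 2892.22, Σx² = 272
Sxx = Σx² − (Σx)²/n = 272 − 231.2 = 40.8
Sxy = Σxy − (Σx)(Σy)/n = 2892.22 − 2556.46 = 335.76
b = Sxy/Sxx = 335.76/40.8 = 8.229412
a = ȳ − b·x̄ = 75.19 − 8.229412·6.8 = 19.23

19.23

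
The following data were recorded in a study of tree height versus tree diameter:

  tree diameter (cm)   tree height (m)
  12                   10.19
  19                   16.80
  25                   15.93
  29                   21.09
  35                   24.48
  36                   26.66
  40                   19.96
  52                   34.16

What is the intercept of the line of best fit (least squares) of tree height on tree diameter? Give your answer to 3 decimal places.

n = 8, Σx = 248, Σy = 169.27, Σxy = 5842.62, Σx² = 8796
Sxx = Σx² − (Σx)²/n = 8796 − 7688 = 1108
Sxy = Σxy − (Σx)(Σy)/n = 5842.62 − 5247.37 = 595.25
b = Sxy/Sxx = 595.25/1108 = 0.537229
a = ȳ − b·x̄ = 21.15875 − 0.537229·31 = 4.504644

4.505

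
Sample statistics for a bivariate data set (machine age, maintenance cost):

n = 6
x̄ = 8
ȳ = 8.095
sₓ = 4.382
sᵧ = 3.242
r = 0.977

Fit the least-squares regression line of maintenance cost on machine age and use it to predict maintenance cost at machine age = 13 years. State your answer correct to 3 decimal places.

b = r · sᵧ/sₓ = 0.977 · 3.242/4.382 = 0.722828
a = ȳ − b·x̄ = 8.095 − 0.722828·8 = 2.312373
ŷ(13) = a + b·13 = 2.312373 + 0.722828·13 = 11.709142

11.709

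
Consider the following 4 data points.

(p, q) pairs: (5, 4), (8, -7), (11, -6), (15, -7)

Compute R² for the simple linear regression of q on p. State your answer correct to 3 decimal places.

0.552

n = 4, Σx = 39, Σy = -16, Σxy = -207, Σx² = 435, Σy² = 150
Sxx = Σx² − (Σx)²/n = 435 − 380.25 = 54.75
Sxy = Σxy − (Σx)(Σy)/n = -207 − (-156) = -51
Syy = Σy² − (Σy)²/n = 150 − 64 = 86
R² = Sxy²/(Sxx·Syy) = (-51)²/(54.75·86) = 0.552405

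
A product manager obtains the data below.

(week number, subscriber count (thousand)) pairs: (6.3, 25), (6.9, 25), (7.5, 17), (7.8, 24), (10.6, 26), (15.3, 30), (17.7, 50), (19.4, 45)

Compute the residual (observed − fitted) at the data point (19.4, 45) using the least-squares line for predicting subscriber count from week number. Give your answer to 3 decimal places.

n = 8, Σx = 91.5, Σy = 242, Σxy = 3137.3, Σx² = 1240.49
Sxx = Σx² − (Σx)²/n = 1240.49 − 1046.53125 = 193.95875
Sxy = Σxy − (Σx)(Σy)/n = 3137.3 − 2767.875 = 369.425
b = Sxy/Sxx = 369.425/193.95875 = 1.904658
a = ȳ − b·x̄ = 30.25 − 1.904658·11.4375 = 8.465479
ŷ(19.4) = 8.465479 + 1.904658·19.4 = 45.415836
residual = y − ŷ = 45 − 45.415836 = -0.415836

-0.416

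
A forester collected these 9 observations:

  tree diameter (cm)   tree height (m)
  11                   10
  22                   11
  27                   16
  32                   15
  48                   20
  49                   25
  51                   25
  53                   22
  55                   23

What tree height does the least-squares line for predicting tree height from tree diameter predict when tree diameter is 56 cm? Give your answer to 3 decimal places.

24.478

n = 9, Σx = 348, Σy = 167, Σxy = 7155, Σx² = 15498
Sxx = Σx² − (Σx)²/n = 15498 − 13456 = 2042
Sxy = Σxy − (Σx)(Σy)/n = 7155 − 6457.333333 = 697.666667
b = Sxy/Sxx = 697.666667/2042 = 0.341659
a = ȳ − b·x̄ = 18.555556 − 0.341659·38.666667 = 5.344760
ŷ(56) = a + b·56 = 5.344760 + 0.341659·56 = 24.477636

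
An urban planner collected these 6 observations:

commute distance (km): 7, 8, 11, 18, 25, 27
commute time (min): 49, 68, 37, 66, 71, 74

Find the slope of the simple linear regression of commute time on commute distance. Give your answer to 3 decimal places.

n = 6, Σx = 96, Σy = 365, Σxy = 6255, Σx² = 1912
Sxx = Σx² − (Σx)²/n = 1912 − 1536 = 376
Sxy = Σxy − (Σx)(Σy)/n = 6255 − 5840 = 415
b = Sxy/Sxx = 415/376 = 1.103723

1.104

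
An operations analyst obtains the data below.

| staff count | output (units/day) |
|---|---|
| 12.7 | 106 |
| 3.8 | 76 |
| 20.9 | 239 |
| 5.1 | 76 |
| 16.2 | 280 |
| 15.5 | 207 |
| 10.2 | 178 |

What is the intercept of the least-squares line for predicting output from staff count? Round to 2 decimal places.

30.03

n = 7, Σx = 84.4, Σy = 1162, Σxy = 16577.8, Σx² = 1245.28
Sxx = Σx² − (Σx)²/n = 1245.28 − 1017.622857 = 227.657143
Sxy = Σxy − (Σx)(Σy)/n = 16577.8 − 14010.4 = 2567.4
b = Sxy/Sxx = 2567.4/227.657143 = 11.277485
a = ȳ − b·x̄ = 166 − 11.277485·12.057143 = 30.025753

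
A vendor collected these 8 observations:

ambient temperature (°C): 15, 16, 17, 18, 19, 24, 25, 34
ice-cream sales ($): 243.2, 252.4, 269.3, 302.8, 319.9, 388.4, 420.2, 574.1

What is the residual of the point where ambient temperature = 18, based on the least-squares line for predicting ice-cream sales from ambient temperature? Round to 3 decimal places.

8.935

n = 8, Σx = 168, Σy = 2770.3, Σxy = 63139, Σx² = 3812
Sxx = Σx² − (Σx)²/n = 3812 − 3528 = 284
Sxy = Σxy − (Σx)(Σy)/n = 63139 − 58176.3 = 4962.7
b = Sxy/Sxx = 4962.7/284 = 17.474296
a = ȳ − b·x̄ = 346.2875 − 17.474296·21 = -20.672711
ŷ(18) = -20.672711 + 17.474296·18 = 293.864613
residual = y − ŷ = 302.8 − 293.864613 = 8.935387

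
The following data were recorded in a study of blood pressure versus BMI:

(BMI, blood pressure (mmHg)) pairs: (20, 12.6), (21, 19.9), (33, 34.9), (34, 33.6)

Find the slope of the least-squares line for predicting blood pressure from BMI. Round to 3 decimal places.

1.394

n = 4, Σx = 108, Σy = 101, Σxy = 2964, Σx² = 3086
Sxx = Σx² − (Σx)²/n = 3086 − 2916 = 170
Sxy = Σxy − (Σx)(Σy)/n = 2964 − 2727 = 237
b = Sxy/Sxx = 237/170 = 1.394118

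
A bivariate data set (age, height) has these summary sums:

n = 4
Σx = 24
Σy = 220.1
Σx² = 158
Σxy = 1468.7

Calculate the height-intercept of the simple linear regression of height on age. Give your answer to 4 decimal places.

Sxx = Σx² − (Σx)²/n = 158 − 144 = 14
Sxy = Σxy − (Σx)(Σy)/n = 1468.7 − 1320.6 = 148.1
b = Sxy/Sxx = 148.1/14 = 10.578571
a = ȳ − b·x̄ = 55.025 − 10.578571·6 = -8.446429

-8.4464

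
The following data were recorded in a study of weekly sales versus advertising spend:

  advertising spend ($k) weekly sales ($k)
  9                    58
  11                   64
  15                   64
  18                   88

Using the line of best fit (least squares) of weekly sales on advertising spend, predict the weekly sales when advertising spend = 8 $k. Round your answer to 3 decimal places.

53.477

n = 4, Σx = 53, Σy = 274, Σxy = 3770, Σx² = 751
Sxx = Σx² − (Σx)²/n = 751 − 702.25 = 48.75
Sxy = Σxy − (Σx)(Σy)/n = 3770 − 3630.5 = 139.5
b = Sxy/Sxx = 139.5/48.75 = 2.861538
a = ȳ − b·x̄ = 68.5 − 2.861538·13.25 = 30.584615
ŷ(8) = a + b·8 = 30.584615 + 2.861538·8 = 53.476923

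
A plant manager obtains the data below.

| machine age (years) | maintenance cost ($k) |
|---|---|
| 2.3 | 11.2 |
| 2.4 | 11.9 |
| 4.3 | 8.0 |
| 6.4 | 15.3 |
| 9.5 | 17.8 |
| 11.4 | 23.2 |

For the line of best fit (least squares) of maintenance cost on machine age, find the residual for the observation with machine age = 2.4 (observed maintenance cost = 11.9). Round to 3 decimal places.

n = 6, Σx = 36.3, Σy = 87.4, Σxy = 620.22, Σx² = 290.71
Sxx = Σx² − (Σx)²/n = 290.71 − 219.615 = 71.095
Sxy = Σxy − (Σx)(Σy)/n = 620.22 − 528.77 = 91.45
b = Sxy/Sxx = 91.45/71.095 = 1.286307
a = ȳ − b·x̄ = 14.566667 − 1.286307·6.05 = 6.784509
ŷ(2.4) = 6.784509 + 1.286307·2.4 = 9.871646
residual = y − ŷ = 11.9 − 9.871646 = 2.028354

2.028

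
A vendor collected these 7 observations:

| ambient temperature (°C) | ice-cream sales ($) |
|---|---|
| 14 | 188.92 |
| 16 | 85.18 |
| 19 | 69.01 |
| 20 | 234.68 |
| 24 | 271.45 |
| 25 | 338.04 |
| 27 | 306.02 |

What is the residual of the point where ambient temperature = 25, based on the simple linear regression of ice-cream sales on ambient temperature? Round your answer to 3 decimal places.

n = 7, Σx = 145, Σy = 1493.3, Σxy = 33240.89, Σx² = 3143
Sxx = Σx² − (Σx)²/n = 3143 − 3003.571429 = 139.428571
Sxy = Σxy − (Σx)(Σy)/n = 33240.89 − 30932.642857 = 2308.247143
b = Sxy/Sxx = 2308.247143/139.428571 = 16.555051
a = ȳ − b·x̄ = 213.328571 − 16.555051·20.714286 = -129.597490
ŷ(25) = -129.597490 + 16.555051·25 = 284.278791
residual = y − ŷ = 338.04 − 284.278791 = 53.761209

53.761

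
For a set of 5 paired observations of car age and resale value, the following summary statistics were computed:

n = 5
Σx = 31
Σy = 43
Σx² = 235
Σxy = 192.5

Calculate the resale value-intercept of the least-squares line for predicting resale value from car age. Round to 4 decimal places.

Sxx = Σx² − (Σx)²/n = 235 − 192.2 = 42.8
Sxy = Σxy − (Σx)(Σy)/n = 192.5 − 266.6 = -74.1
b = Sxy/Sxx = -74.1/42.8 = -1.731308
a = ȳ − b·x̄ = 8.6 − (-1.731308)·6.2 = 19.334112

19.3341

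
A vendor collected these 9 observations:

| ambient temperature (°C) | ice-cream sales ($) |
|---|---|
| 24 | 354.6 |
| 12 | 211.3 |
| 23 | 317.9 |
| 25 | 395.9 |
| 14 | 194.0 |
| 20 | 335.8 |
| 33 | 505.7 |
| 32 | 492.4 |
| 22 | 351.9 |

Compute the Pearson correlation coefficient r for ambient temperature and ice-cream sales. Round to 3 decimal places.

0.980

n = 9, Σx = 205, Σy = 3159.5, Σxy = 77873.9, Σx² = 5067, Σy² = 1200607.57
Sxx = Σx² − (Σx)²/n = 5067 − 4669.444444 = 397.555556
Sxy = Σxy − (Σx)(Σy)/n = 77873.9 − 71966.388889 = 5907.511111
Syy = Σy² − (Σy)²/n = 1200607.57 − 1109160.027778 = 91447.542222
r = Sxy/√(Sxx·Syy) = 5907.511111/√(36355478.452346) = 5907.511111/6029.550435 = 0.979760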